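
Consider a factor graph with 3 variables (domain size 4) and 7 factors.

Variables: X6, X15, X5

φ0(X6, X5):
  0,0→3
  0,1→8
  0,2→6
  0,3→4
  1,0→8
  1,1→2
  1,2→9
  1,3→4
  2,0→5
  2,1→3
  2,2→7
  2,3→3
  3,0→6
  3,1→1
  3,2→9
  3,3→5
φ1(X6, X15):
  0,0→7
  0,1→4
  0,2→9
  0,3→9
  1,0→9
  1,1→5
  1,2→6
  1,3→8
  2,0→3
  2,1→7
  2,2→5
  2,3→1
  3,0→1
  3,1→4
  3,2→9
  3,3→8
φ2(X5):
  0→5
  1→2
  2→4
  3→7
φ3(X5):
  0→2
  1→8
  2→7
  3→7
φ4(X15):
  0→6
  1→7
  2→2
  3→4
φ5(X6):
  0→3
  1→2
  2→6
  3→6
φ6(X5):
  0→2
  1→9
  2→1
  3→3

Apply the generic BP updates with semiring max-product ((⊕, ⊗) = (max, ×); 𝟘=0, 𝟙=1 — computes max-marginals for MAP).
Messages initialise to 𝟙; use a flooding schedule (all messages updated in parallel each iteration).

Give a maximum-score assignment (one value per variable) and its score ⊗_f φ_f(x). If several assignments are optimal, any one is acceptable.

assignment: (X6=0, X15=0, X5=1); score = 145152

init: all messages = 𝟙 over 4 values
r1 m[φ0→X6] = [8, 9, 7, 9]
r1 m[φ0→X5] = [8, 8, 9, 5]
r1 m[φ1→X6] = [9, 9, 7, 9]
r1 m[φ1→X15] = [9, 7, 9, 9]
r1 m[φ2→X5] = [5, 2, 4, 7]
r1 m[φ3→X5] = [2, 8, 7, 7]
r1 m[φ4→X15] = [6, 7, 2, 4]
r1 m[φ5→X6] = [3, 2, 6, 6]
r1 m[φ6→X5] = [2, 9, 1, 3]
r1 m[X6→φ0] = [1, 1, 1, 1]
r1 m[X6→φ1] = [1, 1, 1, 1]
r1 m[X6→φ5] = [1, 1, 1, 1]
r1 m[X15→φ1] = [1, 1, 1, 1]
r1 m[X15→φ4] = [1, 1, 1, 1]
r1 m[X5→φ0] = [1, 1, 1, 1]
r1 m[X5→φ2] = [1, 1, 1, 1]
r1 m[X5→φ3] = [1, 1, 1, 1]
r1 m[X5→φ6] = [1, 1, 1, 1]
r2 m[φ0→X6] = [8, 9, 7, 9]
r2 m[φ0→X5] = [8, 8, 9, 5]
r2 m[φ1→X6] = [9, 9, 7, 9]
r2 m[φ1→X15] = [9, 7, 9, 9]
r2 m[φ2→X5] = [5, 2, 4, 7]
r2 m[φ3→X5] = [2, 8, 7, 7]
r2 m[φ4→X15] = [6, 7, 2, 4]
r2 m[φ5→X6] = [3, 2, 6, 6]
r2 m[φ6→X5] = [2, 9, 1, 3]
r2 m[X6→φ0] = [27, 18, 42, 54]
r2 m[X6→φ1] = [24, 18, 42, 54]
r2 m[X6→φ5] = [72, 81, 49, 81]
r2 m[X15→φ1] = [6, 7, 2, 4]
r2 m[X15→φ4] = [9, 7, 9, 9]
r2 m[X5→φ0] = [20, 144, 28, 147]
r2 m[X5→φ2] = [32, 576, 63, 105]
r2 m[X5→φ3] = [80, 144, 36, 105]
r2 m[X5→φ6] = [80, 128, 252, 245]
r3 m[φ0→X6] = [1152, 588, 441, 735]
r3 m[φ0→X5] = [324, 216, 486, 270]
r3 m[φ1→X6] = [42, 54, 49, 32]
r3 m[φ1→X15] = [168, 294, 486, 432]
r3 m[φ2→X5] = [5, 2, 4, 7]
r3 m[φ3→X5] = [2, 8, 7, 7]
r3 m[φ4→X15] = [6, 7, 2, 4]
r3 m[φ5→X6] = [3, 2, 6, 6]
r3 m[φ6→X5] = [2, 9, 1, 3]
r3 m[X6→φ0] = [27, 18, 42, 54]
r3 m[X6→φ1] = [24, 18, 42, 54]
r3 m[X6→φ5] = [72, 81, 49, 81]
r3 m[X15→φ1] = [6, 7, 2, 4]
r3 m[X15→φ4] = [9, 7, 9, 9]
r3 m[X5→φ0] = [20, 144, 28, 147]
r3 m[X5→φ2] = [32, 576, 63, 105]
r3 m[X5→φ3] = [80, 144, 36, 105]
r3 m[X5→φ6] = [80, 128, 252, 245]
r4 m[φ0→X6] = [1152, 588, 441, 735]
r4 m[φ0→X5] = [324, 216, 486, 270]
r4 m[φ1→X6] = [42, 54, 49, 32]
r4 m[φ1→X15] = [168, 294, 486, 432]
r4 m[φ2→X5] = [5, 2, 4, 7]
r4 m[φ3→X5] = [2, 8, 7, 7]
r4 m[φ4→X15] = [6, 7, 2, 4]
r4 m[φ5→X6] = [3, 2, 6, 6]
r4 m[φ6→X5] = [2, 9, 1, 3]
r4 m[X6→φ0] = [126, 108, 294, 192]
r4 m[X6→φ1] = [3456, 1176, 2646, 4410]
r4 m[X6→φ5] = [48384, 31752, 21609, 23520]
r4 m[X15→φ1] = [6, 7, 2, 4]
r4 m[X15→φ4] = [168, 294, 486, 432]
r4 m[X5→φ0] = [20, 144, 28, 147]
r4 m[X5→φ2] = [1296, 15552, 3402, 5670]
r4 m[X5→φ3] = [3240, 3888, 1944, 5670]
r4 m[X5→φ6] = [3240, 3456, 13608, 13230]
r5 m[φ0→X6] = [1152, 588, 441, 735]
r5 m[φ0→X5] = [1470, 1008, 2058, 960]
r5 m[φ1→X6] = [42, 54, 49, 32]
r5 m[φ1→X15] = [24192, 18522, 39690, 35280]
r5 m[φ2→X5] = [5, 2, 4, 7]
r5 m[φ3→X5] = [2, 8, 7, 7]
r5 m[φ4→X15] = [6, 7, 2, 4]
r5 m[φ5→X6] = [3, 2, 6, 6]
r5 m[φ6→X5] = [2, 9, 1, 3]
r5 m[X6→φ0] = [126, 108, 294, 192]
r5 m[X6→φ1] = [3456, 1176, 2646, 4410]
r5 m[X6→φ5] = [48384, 31752, 21609, 23520]
r5 m[X15→φ1] = [6, 7, 2, 4]
r5 m[X15→φ4] = [168, 294, 486, 432]
r5 m[X5→φ0] = [20, 144, 28, 147]
r5 m[X5→φ2] = [1296, 15552, 3402, 5670]
r5 m[X5→φ3] = [3240, 3888, 1944, 5670]
r5 m[X5→φ6] = [3240, 3456, 13608, 13230]
r6 m[φ0→X6] = [1152, 588, 441, 735]
r6 m[φ0→X5] = [1470, 1008, 2058, 960]
r6 m[φ1→X6] = [42, 54, 49, 32]
r6 m[φ1→X15] = [24192, 18522, 39690, 35280]
r6 m[φ2→X5] = [5, 2, 4, 7]
r6 m[φ3→X5] = [2, 8, 7, 7]
r6 m[φ4→X15] = [6, 7, 2, 4]
r6 m[φ5→X6] = [3, 2, 6, 6]
r6 m[φ6→X5] = [2, 9, 1, 3]
r6 m[X6→φ0] = [126, 108, 294, 192]
r6 m[X6→φ1] = [3456, 1176, 2646, 4410]
r6 m[X6→φ5] = [48384, 31752, 21609, 23520]
r6 m[X15→φ1] = [6, 7, 2, 4]
r6 m[X15→φ4] = [24192, 18522, 39690, 35280]
r6 m[X5→φ0] = [20, 144, 28, 147]
r6 m[X5→φ2] = [5880, 72576, 14406, 20160]
r6 m[X5→φ3] = [14700, 18144, 8232, 20160]
r6 m[X5→φ6] = [14700, 16128, 57624, 47040]
r7 m[φ0→X6] = [1152, 588, 441, 735]
r7 m[φ0→X5] = [1470, 1008, 2058, 960]
r7 m[φ1→X6] = [42, 54, 49, 32]
r7 m[φ1→X15] = [24192, 18522, 39690, 35280]
r7 m[φ2→X5] = [5, 2, 4, 7]
r7 m[φ3→X5] = [2, 8, 7, 7]
r7 m[φ4→X15] = [6, 7, 2, 4]
r7 m[φ5→X6] = [3, 2, 6, 6]
r7 m[φ6→X5] = [2, 9, 1, 3]
r7 m[X6→φ0] = [126, 108, 294, 192]
r7 m[X6→φ1] = [3456, 1176, 2646, 4410]
r7 m[X6→φ5] = [48384, 31752, 21609, 23520]
r7 m[X15→φ1] = [6, 7, 2, 4]
r7 m[X15→φ4] = [24192, 18522, 39690, 35280]
r7 m[X5→φ0] = [20, 144, 28, 147]
r7 m[X5→φ2] = [5880, 72576, 14406, 20160]
r7 m[X5→φ3] = [14700, 18144, 8232, 20160]
r7 m[X5→φ6] = [14700, 16128, 57624, 47040]
fixed point reached at round 7
traceback from X6: (X6=0, X15=0, X5=1), score=145152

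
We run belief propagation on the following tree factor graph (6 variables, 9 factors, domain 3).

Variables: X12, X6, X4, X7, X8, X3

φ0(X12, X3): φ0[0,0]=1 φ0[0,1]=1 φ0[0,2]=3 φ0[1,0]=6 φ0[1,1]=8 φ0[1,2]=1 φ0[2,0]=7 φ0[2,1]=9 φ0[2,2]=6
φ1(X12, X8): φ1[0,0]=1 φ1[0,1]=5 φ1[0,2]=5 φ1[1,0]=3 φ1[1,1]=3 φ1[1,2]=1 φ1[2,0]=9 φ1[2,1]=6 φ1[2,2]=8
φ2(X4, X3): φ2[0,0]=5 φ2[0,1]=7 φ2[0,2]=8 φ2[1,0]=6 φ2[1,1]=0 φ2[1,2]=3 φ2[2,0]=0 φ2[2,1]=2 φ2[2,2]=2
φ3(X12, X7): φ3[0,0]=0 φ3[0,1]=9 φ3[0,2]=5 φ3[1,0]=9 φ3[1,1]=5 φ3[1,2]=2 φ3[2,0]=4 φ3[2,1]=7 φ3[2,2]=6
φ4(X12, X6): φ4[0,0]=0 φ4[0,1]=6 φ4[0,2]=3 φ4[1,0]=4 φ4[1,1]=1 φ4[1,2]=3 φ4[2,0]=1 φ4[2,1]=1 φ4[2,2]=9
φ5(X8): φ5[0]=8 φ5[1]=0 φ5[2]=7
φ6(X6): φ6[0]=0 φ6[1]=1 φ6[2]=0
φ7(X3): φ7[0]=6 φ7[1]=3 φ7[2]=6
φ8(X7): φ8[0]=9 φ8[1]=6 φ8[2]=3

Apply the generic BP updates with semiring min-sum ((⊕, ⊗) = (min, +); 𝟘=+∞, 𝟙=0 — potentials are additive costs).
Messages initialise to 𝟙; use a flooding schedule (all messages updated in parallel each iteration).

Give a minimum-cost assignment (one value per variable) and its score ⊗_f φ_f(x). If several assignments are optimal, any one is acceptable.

init: all messages = 𝟙 over 3 values
r1 m[φ0→X12] = [1, 1, 6]
r1 m[φ0→X3] = [1, 1, 1]
r1 m[φ1→X12] = [1, 1, 6]
r1 m[φ1→X8] = [1, 3, 1]
r1 m[φ2→X4] = [5, 0, 0]
r1 m[φ2→X3] = [0, 0, 2]
r1 m[φ3→X12] = [0, 2, 4]
r1 m[φ3→X7] = [0, 5, 2]
r1 m[φ4→X12] = [0, 1, 1]
r1 m[φ4→X6] = [0, 1, 3]
r1 m[φ5→X8] = [8, 0, 7]
r1 m[φ6→X6] = [0, 1, 0]
r1 m[φ7→X3] = [6, 3, 6]
r1 m[φ8→X7] = [9, 6, 3]
r1 m[X12→φ0] = [0, 0, 0]
r1 m[X12→φ1] = [0, 0, 0]
r1 m[X12→φ3] = [0, 0, 0]
r1 m[X12→φ4] = [0, 0, 0]
r1 m[X6→φ4] = [0, 0, 0]
r1 m[X6→φ6] = [0, 0, 0]
r1 m[X4→φ2] = [0, 0, 0]
r1 m[X7→φ3] = [0, 0, 0]
r1 m[X7→φ8] = [0, 0, 0]
r1 m[X8→φ1] = [0, 0, 0]
r1 m[X8→φ5] = [0, 0, 0]
r1 m[X3→φ0] = [0, 0, 0]
r1 m[X3→φ2] = [0, 0, 0]
r1 m[X3→φ7] = [0, 0, 0]
r2 m[φ0→X12] = [1, 1, 6]
r2 m[φ0→X3] = [1, 1, 1]
r2 m[φ1→X12] = [1, 1, 6]
r2 m[φ1→X8] = [1, 3, 1]
r2 m[φ2→X4] = [5, 0, 0]
r2 m[φ2→X3] = [0, 0, 2]
r2 m[φ3→X12] = [0, 2, 4]
r2 m[φ3→X7] = [0, 5, 2]
r2 m[φ4→X12] = [0, 1, 1]
r2 m[φ4→X6] = [0, 1, 3]
r2 m[φ5→X8] = [8, 0, 7]
r2 m[φ6→X6] = [0, 1, 0]
r2 m[φ7→X3] = [6, 3, 6]
r2 m[φ8→X7] = [9, 6, 3]
r2 m[X12→φ0] = [1, 4, 11]
r2 m[X12→φ1] = [1, 4, 11]
r2 m[X12→φ3] = [2, 3, 13]
r2 m[X12→φ4] = [2, 4, 16]
r2 m[X6→φ4] = [0, 1, 0]
r2 m[X6→φ6] = [0, 1, 3]
r2 m[X4→φ2] = [0, 0, 0]
r2 m[X7→φ3] = [9, 6, 3]
r2 m[X7→φ8] = [0, 5, 2]
r2 m[X8→φ1] = [8, 0, 7]
r2 m[X8→φ5] = [1, 3, 1]
r2 m[X3→φ0] = [6, 3, 8]
r2 m[X3→φ2] = [7, 4, 7]
r2 m[X3→φ7] = [1, 1, 3]
r3 m[φ0→X12] = [4, 9, 12]
r3 m[φ0→X3] = [2, 2, 4]
r3 m[φ1→X12] = [5, 3, 6]
r3 m[φ1→X8] = [2, 6, 5]
r3 m[φ2→X4] = [11, 4, 6]
r3 m[φ2→X3] = [0, 0, 2]
r3 m[φ3→X12] = [8, 5, 9]
r3 m[φ3→X7] = [2, 8, 5]
r3 m[φ4→X12] = [0, 2, 1]
r3 m[φ4→X6] = [2, 5, 5]
r3 m[φ5→X8] = [8, 0, 7]
r3 m[φ6→X6] = [0, 1, 0]
r3 m[φ7→X3] = [6, 3, 6]
r3 m[φ8→X7] = [9, 6, 3]
r3 m[X12→φ0] = [1, 4, 11]
r3 m[X12→φ1] = [1, 4, 11]
r3 m[X12→φ3] = [2, 3, 13]
r3 m[X12→φ4] = [2, 4, 16]
r3 m[X6→φ4] = [0, 1, 0]
r3 m[X6→φ6] = [0, 1, 3]
r3 m[X4→φ2] = [0, 0, 0]
r3 m[X7→φ3] = [9, 6, 3]
r3 m[X7→φ8] = [0, 5, 2]
r3 m[X8→φ1] = [8, 0, 7]
r3 m[X8→φ5] = [1, 3, 1]
r3 m[X3→φ0] = [6, 3, 8]
r3 m[X3→φ2] = [7, 4, 7]
r3 m[X3→φ7] = [1, 1, 3]
r4 m[φ0→X12] = [4, 9, 12]
r4 m[φ0→X3] = [2, 2, 4]
r4 m[φ1→X12] = [5, 3, 6]
r4 m[φ1→X8] = [2, 6, 5]
r4 m[φ2→X4] = [11, 4, 6]
r4 m[φ2→X3] = [0, 0, 2]
r4 m[φ3→X12] = [8, 5, 9]
r4 m[φ3→X7] = [2, 8, 5]
r4 m[φ4→X12] = [0, 2, 1]
r4 m[φ4→X6] = [2, 5, 5]
r4 m[φ5→X8] = [8, 0, 7]
r4 m[φ6→X6] = [0, 1, 0]
r4 m[φ7→X3] = [6, 3, 6]
r4 m[φ8→X7] = [9, 6, 3]
r4 m[X12→φ0] = [13, 10, 16]
r4 m[X12→φ1] = [12, 16, 22]
r4 m[X12→φ3] = [9, 14, 19]
r4 m[X12→φ4] = [17, 17, 27]
r4 m[X6→φ4] = [0, 1, 0]
r4 m[X6→φ6] = [2, 5, 5]
r4 m[X4→φ2] = [0, 0, 0]
r4 m[X7→φ3] = [9, 6, 3]
r4 m[X7→φ8] = [2, 8, 5]
r4 m[X8→φ1] = [8, 0, 7]
r4 m[X8→φ5] = [2, 6, 5]
r4 m[X3→φ0] = [6, 3, 8]
r4 m[X3→φ2] = [8, 5, 10]
r4 m[X3→φ7] = [2, 2, 6]
r5 m[φ0→X12] = [4, 9, 12]
r5 m[φ0→X3] = [14, 14, 11]
r5 m[φ1→X12] = [5, 3, 6]
r5 m[φ1→X8] = [13, 17, 17]
r5 m[φ2→X4] = [12, 5, 7]
r5 m[φ2→X3] = [0, 0, 2]
r5 m[φ3→X12] = [8, 5, 9]
r5 m[φ3→X7] = [9, 18, 14]
r5 m[φ4→X12] = [0, 2, 1]
r5 m[φ4→X6] = [17, 18, 20]
r5 m[φ5→X8] = [8, 0, 7]
r5 m[φ6→X6] = [0, 1, 0]
r5 m[φ7→X3] = [6, 3, 6]
r5 m[φ8→X7] = [9, 6, 3]
r5 m[X12→φ0] = [13, 10, 16]
r5 m[X12→φ1] = [12, 16, 22]
r5 m[X12→φ3] = [9, 14, 19]
r5 m[X12→φ4] = [17, 17, 27]
r5 m[X6→φ4] = [0, 1, 0]
r5 m[X6→φ6] = [2, 5, 5]
r5 m[X4→φ2] = [0, 0, 0]
r5 m[X7→φ3] = [9, 6, 3]
r5 m[X7→φ8] = [2, 8, 5]
r5 m[X8→φ1] = [8, 0, 7]
r5 m[X8→φ5] = [2, 6, 5]
r5 m[X3→φ0] = [6, 3, 8]
r5 m[X3→φ2] = [8, 5, 10]
r5 m[X3→φ7] = [2, 2, 6]
r6 m[φ0→X12] = [4, 9, 12]
r6 m[φ0→X3] = [14, 14, 11]
r6 m[φ1→X12] = [5, 3, 6]
r6 m[φ1→X8] = [13, 17, 17]
r6 m[φ2→X4] = [12, 5, 7]
r6 m[φ2→X3] = [0, 0, 2]
r6 m[φ3→X12] = [8, 5, 9]
r6 m[φ3→X7] = [9, 18, 14]
r6 m[φ4→X12] = [0, 2, 1]
r6 m[φ4→X6] = [17, 18, 20]
r6 m[φ5→X8] = [8, 0, 7]
r6 m[φ6→X6] = [0, 1, 0]
r6 m[φ7→X3] = [6, 3, 6]
r6 m[φ8→X7] = [9, 6, 3]
r6 m[X12→φ0] = [13, 10, 16]
r6 m[X12→φ1] = [12, 16, 22]
r6 m[X12→φ3] = [9, 14, 19]
r6 m[X12→φ4] = [17, 17, 27]
r6 m[X6→φ4] = [0, 1, 0]
r6 m[X6→φ6] = [17, 18, 20]
r6 m[X4→φ2] = [0, 0, 0]
r6 m[X7→φ3] = [9, 6, 3]
r6 m[X7→φ8] = [9, 18, 14]
r6 m[X8→φ1] = [8, 0, 7]
r6 m[X8→φ5] = [13, 17, 17]
r6 m[X3→φ0] = [6, 3, 8]
r6 m[X3→φ2] = [20, 17, 17]
r6 m[X3→φ7] = [14, 14, 13]
r7 m[φ0→X12] = [4, 9, 12]
r7 m[φ0→X3] = [14, 14, 11]
r7 m[φ1→X12] = [5, 3, 6]
r7 m[φ1→X8] = [13, 17, 17]
r7 m[φ2→X4] = [24, 17, 19]
r7 m[φ2→X3] = [0, 0, 2]
r7 m[φ3→X12] = [8, 5, 9]
r7 m[φ3→X7] = [9, 18, 14]
r7 m[φ4→X12] = [0, 2, 1]
r7 m[φ4→X6] = [17, 18, 20]
r7 m[φ5→X8] = [8, 0, 7]
r7 m[φ6→X6] = [0, 1, 0]
r7 m[φ7→X3] = [6, 3, 6]
r7 m[φ8→X7] = [9, 6, 3]
r7 m[X12→φ0] = [13, 10, 16]
r7 m[X12→φ1] = [12, 16, 22]
r7 m[X12→φ3] = [9, 14, 19]
r7 m[X12→φ4] = [17, 17, 27]
r7 m[X6→φ4] = [0, 1, 0]
r7 m[X6→φ6] = [17, 18, 20]
r7 m[X4→φ2] = [0, 0, 0]
r7 m[X7→φ3] = [9, 6, 3]
r7 m[X7→φ8] = [9, 18, 14]
r7 m[X8→φ1] = [8, 0, 7]
r7 m[X8→φ5] = [13, 17, 17]
r7 m[X3→φ0] = [6, 3, 8]
r7 m[X3→φ2] = [20, 17, 17]
r7 m[X3→φ7] = [14, 14, 13]
r8 m[φ0→X12] = [4, 9, 12]
r8 m[φ0→X3] = [14, 14, 11]
r8 m[φ1→X12] = [5, 3, 6]
r8 m[φ1→X8] = [13, 17, 17]
r8 m[φ2→X4] = [24, 17, 19]
r8 m[φ2→X3] = [0, 0, 2]
r8 m[φ3→X12] = [8, 5, 9]
r8 m[φ3→X7] = [9, 18, 14]
r8 m[φ4→X12] = [0, 2, 1]
r8 m[φ4→X6] = [17, 18, 20]
r8 m[φ5→X8] = [8, 0, 7]
r8 m[φ6→X6] = [0, 1, 0]
r8 m[φ7→X3] = [6, 3, 6]
r8 m[φ8→X7] = [9, 6, 3]
r8 m[X12→φ0] = [13, 10, 16]
r8 m[X12→φ1] = [12, 16, 22]
r8 m[X12→φ3] = [9, 14, 19]
r8 m[X12→φ4] = [17, 17, 27]
r8 m[X6→φ4] = [0, 1, 0]
r8 m[X6→φ6] = [17, 18, 20]
r8 m[X4→φ2] = [0, 0, 0]
r8 m[X7→φ3] = [9, 6, 3]
r8 m[X7→φ8] = [9, 18, 14]
r8 m[X8→φ1] = [8, 0, 7]
r8 m[X8→φ5] = [13, 17, 17]
r8 m[X3→φ0] = [6, 3, 8]
r8 m[X3→φ2] = [20, 17, 17]
r8 m[X3→φ7] = [14, 14, 13]
fixed point reached at round 8
traceback from X12: (X12=0, X6=0, X4=1, X7=2, X8=1, X3=1), score=17

assignment: (X12=0, X6=0, X4=1, X7=2, X8=1, X3=1); score = 17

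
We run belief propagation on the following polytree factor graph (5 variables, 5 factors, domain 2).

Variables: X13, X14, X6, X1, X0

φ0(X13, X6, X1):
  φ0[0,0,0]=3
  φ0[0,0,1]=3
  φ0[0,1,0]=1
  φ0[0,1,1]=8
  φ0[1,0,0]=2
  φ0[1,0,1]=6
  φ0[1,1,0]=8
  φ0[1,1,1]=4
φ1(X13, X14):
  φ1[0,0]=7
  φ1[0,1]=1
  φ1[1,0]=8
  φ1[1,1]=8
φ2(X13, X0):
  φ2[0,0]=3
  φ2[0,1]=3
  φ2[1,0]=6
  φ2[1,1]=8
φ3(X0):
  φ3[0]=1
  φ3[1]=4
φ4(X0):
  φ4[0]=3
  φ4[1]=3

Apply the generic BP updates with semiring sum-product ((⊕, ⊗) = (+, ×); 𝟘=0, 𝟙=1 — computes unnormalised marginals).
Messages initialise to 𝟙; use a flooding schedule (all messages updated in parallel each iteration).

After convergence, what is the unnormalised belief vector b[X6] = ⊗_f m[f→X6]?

init: all messages = 𝟙 over 2 values
r1 m[φ0→X13] = [15, 20]
r1 m[φ0→X6] = [14, 21]
r1 m[φ0→X1] = [14, 21]
r1 m[φ1→X13] = [8, 16]
r1 m[φ1→X14] = [15, 9]
r1 m[φ2→X13] = [6, 14]
r1 m[φ2→X0] = [9, 11]
r1 m[φ3→X0] = [1, 4]
r1 m[φ4→X0] = [3, 3]
r1 m[X13→φ0] = [1, 1]
r1 m[X13→φ1] = [1, 1]
r1 m[X13→φ2] = [1, 1]
r1 m[X14→φ1] = [1, 1]
r1 m[X6→φ0] = [1, 1]
r1 m[X1→φ0] = [1, 1]
r1 m[X0→φ2] = [1, 1]
r1 m[X0→φ3] = [1, 1]
r1 m[X0→φ4] = [1, 1]
r2 m[φ0→X13] = [15, 20]
r2 m[φ0→X6] = [14, 21]
r2 m[φ0→X1] = [14, 21]
r2 m[φ1→X13] = [8, 16]
r2 m[φ1→X14] = [15, 9]
r2 m[φ2→X13] = [6, 14]
r2 m[φ2→X0] = [9, 11]
r2 m[φ3→X0] = [1, 4]
r2 m[φ4→X0] = [3, 3]
r2 m[X13→φ0] = [48, 224]
r2 m[X13→φ1] = [90, 280]
r2 m[X13→φ2] = [120, 320]
r2 m[X14→φ1] = [1, 1]
r2 m[X6→φ0] = [1, 1]
r2 m[X1→φ0] = [1, 1]
r2 m[X0→φ2] = [3, 12]
r2 m[X0→φ3] = [27, 33]
r2 m[X0→φ4] = [9, 44]
r3 m[φ0→X13] = [15, 20]
r3 m[φ0→X6] = [2080, 3120]
r3 m[φ0→X1] = [2432, 2768]
r3 m[φ1→X13] = [8, 16]
r3 m[φ1→X14] = [2870, 2330]
r3 m[φ2→X13] = [45, 114]
r3 m[φ2→X0] = [2280, 2920]
r3 m[φ3→X0] = [1, 4]
r3 m[φ4→X0] = [3, 3]
r3 m[X13→φ0] = [48, 224]
r3 m[X13→φ1] = [90, 280]
r3 m[X13→φ2] = [120, 320]
r3 m[X14→φ1] = [1, 1]
r3 m[X6→φ0] = [1, 1]
r3 m[X1→φ0] = [1, 1]
r3 m[X0→φ2] = [3, 12]
r3 m[X0→φ3] = [27, 33]
r3 m[X0→φ4] = [9, 44]
r4 m[φ0→X13] = [15, 20]
r4 m[φ0→X6] = [2080, 3120]
r4 m[φ0→X1] = [2432, 2768]
r4 m[φ1→X13] = [8, 16]
r4 m[φ1→X14] = [2870, 2330]
r4 m[φ2→X13] = [45, 114]
r4 m[φ2→X0] = [2280, 2920]
r4 m[φ3→X0] = [1, 4]
r4 m[φ4→X0] = [3, 3]
r4 m[X13→φ0] = [360, 1824]
r4 m[X13→φ1] = [675, 2280]
r4 m[X13→φ2] = [120, 320]
r4 m[X14→φ1] = [1, 1]
r4 m[X6→φ0] = [1, 1]
r4 m[X1→φ0] = [1, 1]
r4 m[X0→φ2] = [3, 12]
r4 m[X0→φ3] = [6840, 8760]
r4 m[X0→φ4] = [2280, 11680]
r5 m[φ0→X13] = [15, 20]
r5 m[φ0→X6] = [16752, 25128]
r5 m[φ0→X1] = [19680, 22200]
r5 m[φ1→X13] = [8, 16]
r5 m[φ1→X14] = [22965, 18915]
r5 m[φ2→X13] = [45, 114]
r5 m[φ2→X0] = [2280, 2920]
r5 m[φ3→X0] = [1, 4]
r5 m[φ4→X0] = [3, 3]
r5 m[X13→φ0] = [360, 1824]
r5 m[X13→φ1] = [675, 2280]
r5 m[X13→φ2] = [120, 320]
r5 m[X14→φ1] = [1, 1]
r5 m[X6→φ0] = [1, 1]
r5 m[X1→φ0] = [1, 1]
r5 m[X0→φ2] = [3, 12]
r5 m[X0→φ3] = [6840, 8760]
r5 m[X0→φ4] = [2280, 11680]
r6 m[φ0→X13] = [15, 20]
r6 m[φ0→X6] = [16752, 25128]
r6 m[φ0→X1] = [19680, 22200]
r6 m[φ1→X13] = [8, 16]
r6 m[φ1→X14] = [22965, 18915]
r6 m[φ2→X13] = [45, 114]
r6 m[φ2→X0] = [2280, 2920]
r6 m[φ3→X0] = [1, 4]
r6 m[φ4→X0] = [3, 3]
r6 m[X13→φ0] = [360, 1824]
r6 m[X13→φ1] = [675, 2280]
r6 m[X13→φ2] = [120, 320]
r6 m[X14→φ1] = [1, 1]
r6 m[X6→φ0] = [1, 1]
r6 m[X1→φ0] = [1, 1]
r6 m[X0→φ2] = [3, 12]
r6 m[X0→φ3] = [6840, 8760]
r6 m[X0→φ4] = [2280, 11680]
fixed point reached at round 6
b[X6] = ⊗ incoming = [16752, 25128]

b[X6] = [16752, 25128]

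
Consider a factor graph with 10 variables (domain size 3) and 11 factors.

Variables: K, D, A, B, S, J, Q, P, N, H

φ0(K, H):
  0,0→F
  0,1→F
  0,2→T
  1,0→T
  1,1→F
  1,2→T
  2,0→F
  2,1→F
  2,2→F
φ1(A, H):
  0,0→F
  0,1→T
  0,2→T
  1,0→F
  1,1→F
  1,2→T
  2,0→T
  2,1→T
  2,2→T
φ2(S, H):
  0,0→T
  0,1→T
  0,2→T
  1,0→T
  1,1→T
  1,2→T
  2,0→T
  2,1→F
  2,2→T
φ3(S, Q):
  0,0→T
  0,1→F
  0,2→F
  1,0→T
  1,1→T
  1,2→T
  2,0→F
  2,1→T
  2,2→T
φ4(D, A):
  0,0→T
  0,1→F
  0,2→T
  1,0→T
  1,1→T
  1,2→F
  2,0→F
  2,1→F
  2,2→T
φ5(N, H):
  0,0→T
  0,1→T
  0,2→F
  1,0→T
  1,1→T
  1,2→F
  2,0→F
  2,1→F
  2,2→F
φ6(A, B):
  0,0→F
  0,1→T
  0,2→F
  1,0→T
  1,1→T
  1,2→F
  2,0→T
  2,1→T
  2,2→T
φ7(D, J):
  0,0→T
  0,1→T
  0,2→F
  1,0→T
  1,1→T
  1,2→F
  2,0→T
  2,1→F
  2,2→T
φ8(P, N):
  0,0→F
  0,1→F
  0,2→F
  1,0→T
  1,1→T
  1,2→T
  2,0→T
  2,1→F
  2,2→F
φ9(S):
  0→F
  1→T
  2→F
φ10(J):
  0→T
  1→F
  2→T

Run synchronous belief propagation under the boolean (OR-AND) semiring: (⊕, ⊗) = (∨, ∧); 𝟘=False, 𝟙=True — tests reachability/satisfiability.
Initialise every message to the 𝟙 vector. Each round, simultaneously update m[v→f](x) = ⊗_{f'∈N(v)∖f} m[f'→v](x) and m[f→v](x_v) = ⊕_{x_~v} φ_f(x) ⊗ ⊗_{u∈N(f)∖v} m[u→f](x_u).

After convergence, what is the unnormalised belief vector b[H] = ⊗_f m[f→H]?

b[H] = [T, F, F]

init: all messages = 𝟙 over 3 values
r1 m[φ0→K] = [T, T, F]
r1 m[φ0→H] = [T, F, T]
r1 m[φ1→A] = [T, T, T]
r1 m[φ1→H] = [T, T, T]
r1 m[φ2→S] = [T, T, T]
r1 m[φ2→H] = [T, T, T]
r1 m[φ3→S] = [T, T, T]
r1 m[φ3→Q] = [T, T, T]
r1 m[φ4→D] = [T, T, T]
r1 m[φ4→A] = [T, T, T]
r1 m[φ5→N] = [T, T, F]
r1 m[φ5→H] = [T, T, F]
r1 m[φ6→A] = [T, T, T]
r1 m[φ6→B] = [T, T, T]
r1 m[φ7→D] = [T, T, T]
r1 m[φ7→J] = [T, T, T]
r1 m[φ8→P] = [F, T, T]
r1 m[φ8→N] = [T, T, T]
r1 m[φ9→S] = [F, T, F]
r1 m[φ10→J] = [T, F, T]
r1 m[K→φ0] = [T, T, T]
r1 m[D→φ4] = [T, T, T]
r1 m[D→φ7] = [T, T, T]
r1 m[A→φ1] = [T, T, T]
r1 m[A→φ4] = [T, T, T]
r1 m[A→φ6] = [T, T, T]
r1 m[B→φ6] = [T, T, T]
r1 m[S→φ2] = [T, T, T]
r1 m[S→φ3] = [T, T, T]
r1 m[S→φ9] = [T, T, T]
r1 m[J→φ7] = [T, T, T]
r1 m[J→φ10] = [T, T, T]
r1 m[Q→φ3] = [T, T, T]
r1 m[P→φ8] = [T, T, T]
r1 m[N→φ5] = [T, T, T]
r1 m[N→φ8] = [T, T, T]
r1 m[H→φ0] = [T, T, T]
r1 m[H→φ1] = [T, T, T]
r1 m[H→φ2] = [T, T, T]
r1 m[H→φ5] = [T, T, T]
r2 m[φ0→K] = [T, T, F]
r2 m[φ0→H] = [T, F, T]
r2 m[φ1→A] = [T, T, T]
r2 m[φ1→H] = [T, T, T]
r2 m[φ2→S] = [T, T, T]
r2 m[φ2→H] = [T, T, T]
r2 m[φ3→S] = [T, T, T]
r2 m[φ3→Q] = [T, T, T]
r2 m[φ4→D] = [T, T, T]
r2 m[φ4→A] = [T, T, T]
r2 m[φ5→N] = [T, T, F]
r2 m[φ5→H] = [T, T, F]
r2 m[φ6→A] = [T, T, T]
r2 m[φ6→B] = [T, T, T]
r2 m[φ7→D] = [T, T, T]
r2 m[φ7→J] = [T, T, T]
r2 m[φ8→P] = [F, T, T]
r2 m[φ8→N] = [T, T, T]
r2 m[φ9→S] = [F, T, F]
r2 m[φ10→J] = [T, F, T]
r2 m[K→φ0] = [T, T, T]
r2 m[D→φ4] = [T, T, T]
r2 m[D→φ7] = [T, T, T]
r2 m[A→φ1] = [T, T, T]
r2 m[A→φ4] = [T, T, T]
r2 m[A→φ6] = [T, T, T]
r2 m[B→φ6] = [T, T, T]
r2 m[S→φ2] = [F, T, F]
r2 m[S→φ3] = [F, T, F]
r2 m[S→φ9] = [T, T, T]
r2 m[J→φ7] = [T, F, T]
r2 m[J→φ10] = [T, T, T]
r2 m[Q→φ3] = [T, T, T]
r2 m[P→φ8] = [T, T, T]
r2 m[N→φ5] = [T, T, T]
r2 m[N→φ8] = [T, T, F]
r2 m[H→φ0] = [T, T, F]
r2 m[H→φ1] = [T, F, F]
r2 m[H→φ2] = [T, F, F]
r2 m[H→φ5] = [T, F, T]
r3 m[φ0→K] = [F, T, F]
r3 m[φ0→H] = [T, F, T]
r3 m[φ1→A] = [F, F, T]
r3 m[φ1→H] = [T, T, T]
r3 m[φ2→S] = [T, T, T]
r3 m[φ2→H] = [T, T, T]
r3 m[φ3→S] = [T, T, T]
r3 m[φ3→Q] = [T, T, T]
r3 m[φ4→D] = [T, T, T]
r3 m[φ4→A] = [T, T, T]
r3 m[φ5→N] = [T, T, F]
r3 m[φ5→H] = [T, T, F]
r3 m[φ6→A] = [T, T, T]
r3 m[φ6→B] = [T, T, T]
r3 m[φ7→D] = [T, T, T]
r3 m[φ7→J] = [T, T, T]
r3 m[φ8→P] = [F, T, T]
r3 m[φ8→N] = [T, T, T]
r3 m[φ9→S] = [F, T, F]
r3 m[φ10→J] = [T, F, T]
r3 m[K→φ0] = [T, T, T]
r3 m[D→φ4] = [T, T, T]
r3 m[D→φ7] = [T, T, T]
r3 m[A→φ1] = [T, T, T]
r3 m[A→φ4] = [T, T, T]
r3 m[A→φ6] = [T, T, T]
r3 m[B→φ6] = [T, T, T]
r3 m[S→φ2] = [F, T, F]
r3 m[S→φ3] = [F, T, F]
r3 m[S→φ9] = [T, T, T]
r3 m[J→φ7] = [T, F, T]
r3 m[J→φ10] = [T, T, T]
r3 m[Q→φ3] = [T, T, T]
r3 m[P→φ8] = [T, T, T]
r3 m[N→φ5] = [T, T, T]
r3 m[N→φ8] = [T, T, F]
r3 m[H→φ0] = [T, T, F]
r3 m[H→φ1] = [T, F, F]
r3 m[H→φ2] = [T, F, F]
r3 m[H→φ5] = [T, F, T]
r4 m[φ0→K] = [F, T, F]
r4 m[φ0→H] = [T, F, T]
r4 m[φ1→A] = [F, F, T]
r4 m[φ1→H] = [T, T, T]
r4 m[φ2→S] = [T, T, T]
r4 m[φ2→H] = [T, T, T]
r4 m[φ3→S] = [T, T, T]
r4 m[φ3→Q] = [T, T, T]
r4 m[φ4→D] = [T, T, T]
r4 m[φ4→A] = [T, T, T]
r4 m[φ5→N] = [T, T, F]
r4 m[φ5→H] = [T, T, F]
r4 m[φ6→A] = [T, T, T]
r4 m[φ6→B] = [T, T, T]
r4 m[φ7→D] = [T, T, T]
r4 m[φ7→J] = [T, T, T]
r4 m[φ8→P] = [F, T, T]
r4 m[φ8→N] = [T, T, T]
r4 m[φ9→S] = [F, T, F]
r4 m[φ10→J] = [T, F, T]
r4 m[K→φ0] = [T, T, T]
r4 m[D→φ4] = [T, T, T]
r4 m[D→φ7] = [T, T, T]
r4 m[A→φ1] = [T, T, T]
r4 m[A→φ4] = [F, F, T]
r4 m[A→φ6] = [F, F, T]
r4 m[B→φ6] = [T, T, T]
r4 m[S→φ2] = [F, T, F]
r4 m[S→φ3] = [F, T, F]
r4 m[S→φ9] = [T, T, T]
r4 m[J→φ7] = [T, F, T]
r4 m[J→φ10] = [T, T, T]
r4 m[Q→φ3] = [T, T, T]
r4 m[P→φ8] = [T, T, T]
r4 m[N→φ5] = [T, T, T]
r4 m[N→φ8] = [T, T, F]
r4 m[H→φ0] = [T, T, F]
r4 m[H→φ1] = [T, F, F]
r4 m[H→φ2] = [T, F, F]
r4 m[H→φ5] = [T, F, T]
r5 m[φ0→K] = [F, T, F]
r5 m[φ0→H] = [T, F, T]
r5 m[φ1→A] = [F, F, T]
r5 m[φ1→H] = [T, T, T]
r5 m[φ2→S] = [T, T, T]
r5 m[φ2→H] = [T, T, T]
r5 m[φ3→S] = [T, T, T]
r5 m[φ3→Q] = [T, T, T]
r5 m[φ4→D] = [T, F, T]
r5 m[φ4→A] = [T, T, T]
r5 m[φ5→N] = [T, T, F]
r5 m[φ5→H] = [T, T, F]
r5 m[φ6→A] = [T, T, T]
r5 m[φ6→B] = [T, T, T]
r5 m[φ7→D] = [T, T, T]
r5 m[φ7→J] = [T, T, T]
r5 m[φ8→P] = [F, T, T]
r5 m[φ8→N] = [T, T, T]
r5 m[φ9→S] = [F, T, F]
r5 m[φ10→J] = [T, F, T]
r5 m[K→φ0] = [T, T, T]
r5 m[D→φ4] = [T, T, T]
r5 m[D→φ7] = [T, T, T]
r5 m[A→φ1] = [T, T, T]
r5 m[A→φ4] = [F, F, T]
r5 m[A→φ6] = [F, F, T]
r5 m[B→φ6] = [T, T, T]
r5 m[S→φ2] = [F, T, F]
r5 m[S→φ3] = [F, T, F]
r5 m[S→φ9] = [T, T, T]
r5 m[J→φ7] = [T, F, T]
r5 m[J→φ10] = [T, T, T]
r5 m[Q→φ3] = [T, T, T]
r5 m[P→φ8] = [T, T, T]
r5 m[N→φ5] = [T, T, T]
r5 m[N→φ8] = [T, T, F]
r5 m[H→φ0] = [T, T, F]
r5 m[H→φ1] = [T, F, F]
r5 m[H→φ2] = [T, F, F]
r5 m[H→φ5] = [T, F, T]
r6 m[φ0→K] = [F, T, F]
r6 m[φ0→H] = [T, F, T]
r6 m[φ1→A] = [F, F, T]
r6 m[φ1→H] = [T, T, T]
r6 m[φ2→S] = [T, T, T]
r6 m[φ2→H] = [T, T, T]
r6 m[φ3→S] = [T, T, T]
r6 m[φ3→Q] = [T, T, T]
r6 m[φ4→D] = [T, F, T]
r6 m[φ4→A] = [T, T, T]
r6 m[φ5→N] = [T, T, F]
r6 m[φ5→H] = [T, T, F]
r6 m[φ6→A] = [T, T, T]
r6 m[φ6→B] = [T, T, T]
r6 m[φ7→D] = [T, T, T]
r6 m[φ7→J] = [T, T, T]
r6 m[φ8→P] = [F, T, T]
r6 m[φ8→N] = [T, T, T]
r6 m[φ9→S] = [F, T, F]
r6 m[φ10→J] = [T, F, T]
r6 m[K→φ0] = [T, T, T]
r6 m[D→φ4] = [T, T, T]
r6 m[D→φ7] = [T, F, T]
r6 m[A→φ1] = [T, T, T]
r6 m[A→φ4] = [F, F, T]
r6 m[A→φ6] = [F, F, T]
r6 m[B→φ6] = [T, T, T]
r6 m[S→φ2] = [F, T, F]
r6 m[S→φ3] = [F, T, F]
r6 m[S→φ9] = [T, T, T]
r6 m[J→φ7] = [T, F, T]
r6 m[J→φ10] = [T, T, T]
r6 m[Q→φ3] = [T, T, T]
r6 m[P→φ8] = [T, T, T]
r6 m[N→φ5] = [T, T, T]
r6 m[N→φ8] = [T, T, F]
r6 m[H→φ0] = [T, T, F]
r6 m[H→φ1] = [T, F, F]
r6 m[H→φ2] = [T, F, F]
r6 m[H→φ5] = [T, F, T]
r7 m[φ0→K] = [F, T, F]
r7 m[φ0→H] = [T, F, T]
r7 m[φ1→A] = [F, F, T]
r7 m[φ1→H] = [T, T, T]
r7 m[φ2→S] = [T, T, T]
r7 m[φ2→H] = [T, T, T]
r7 m[φ3→S] = [T, T, T]
r7 m[φ3→Q] = [T, T, T]
r7 m[φ4→D] = [T, F, T]
r7 m[φ4→A] = [T, T, T]
r7 m[φ5→N] = [T, T, F]
r7 m[φ5→H] = [T, T, F]
r7 m[φ6→A] = [T, T, T]
r7 m[φ6→B] = [T, T, T]
r7 m[φ7→D] = [T, T, T]
r7 m[φ7→J] = [T, T, T]
r7 m[φ8→P] = [F, T, T]
r7 m[φ8→N] = [T, T, T]
r7 m[φ9→S] = [F, T, F]
r7 m[φ10→J] = [T, F, T]
r7 m[K→φ0] = [T, T, T]
r7 m[D→φ4] = [T, T, T]
r7 m[D→φ7] = [T, F, T]
r7 m[A→φ1] = [T, T, T]
r7 m[A→φ4] = [F, F, T]
r7 m[A→φ6] = [F, F, T]
r7 m[B→φ6] = [T, T, T]
r7 m[S→φ2] = [F, T, F]
r7 m[S→φ3] = [F, T, F]
r7 m[S→φ9] = [T, T, T]
r7 m[J→φ7] = [T, F, T]
r7 m[J→φ10] = [T, T, T]
r7 m[Q→φ3] = [T, T, T]
r7 m[P→φ8] = [T, T, T]
r7 m[N→φ5] = [T, T, T]
r7 m[N→φ8] = [T, T, F]
r7 m[H→φ0] = [T, T, F]
r7 m[H→φ1] = [T, F, F]
r7 m[H→φ2] = [T, F, F]
r7 m[H→φ5] = [T, F, T]
fixed point reached at round 7
b[H] = ⊗ incoming = [T, F, F]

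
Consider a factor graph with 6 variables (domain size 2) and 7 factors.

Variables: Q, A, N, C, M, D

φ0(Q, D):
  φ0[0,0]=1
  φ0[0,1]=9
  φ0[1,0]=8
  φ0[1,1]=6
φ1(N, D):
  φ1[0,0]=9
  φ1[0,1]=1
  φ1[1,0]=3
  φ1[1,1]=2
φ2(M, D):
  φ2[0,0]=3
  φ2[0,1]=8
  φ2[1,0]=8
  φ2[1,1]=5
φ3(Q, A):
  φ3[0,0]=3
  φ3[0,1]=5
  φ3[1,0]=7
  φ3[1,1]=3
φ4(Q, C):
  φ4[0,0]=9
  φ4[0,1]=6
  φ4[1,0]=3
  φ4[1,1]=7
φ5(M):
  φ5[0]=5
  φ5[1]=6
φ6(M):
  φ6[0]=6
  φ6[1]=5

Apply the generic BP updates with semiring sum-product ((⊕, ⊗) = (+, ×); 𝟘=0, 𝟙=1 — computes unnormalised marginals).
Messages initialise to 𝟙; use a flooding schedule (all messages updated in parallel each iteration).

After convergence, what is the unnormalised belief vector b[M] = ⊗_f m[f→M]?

b[M] = [2203200, 3405600]

init: all messages = 𝟙 over 2 values
r1 m[φ0→Q] = [10, 14]
r1 m[φ0→D] = [9, 15]
r1 m[φ1→N] = [10, 5]
r1 m[φ1→D] = [12, 3]
r1 m[φ2→M] = [11, 13]
r1 m[φ2→D] = [11, 13]
r1 m[φ3→Q] = [8, 10]
r1 m[φ3→A] = [10, 8]
r1 m[φ4→Q] = [15, 10]
r1 m[φ4→C] = [12, 13]
r1 m[φ5→M] = [5, 6]
r1 m[φ6→M] = [6, 5]
r1 m[Q→φ0] = [1, 1]
r1 m[Q→φ3] = [1, 1]
r1 m[Q→φ4] = [1, 1]
r1 m[A→φ3] = [1, 1]
r1 m[N→φ1] = [1, 1]
r1 m[C→φ4] = [1, 1]
r1 m[M→φ2] = [1, 1]
r1 m[M→φ5] = [1, 1]
r1 m[M→φ6] = [1, 1]
r1 m[D→φ0] = [1, 1]
r1 m[D→φ1] = [1, 1]
r1 m[D→φ2] = [1, 1]
r2 m[φ0→Q] = [10, 14]
r2 m[φ0→D] = [9, 15]
r2 m[φ1→N] = [10, 5]
r2 m[φ1→D] = [12, 3]
r2 m[φ2→M] = [11, 13]
r2 m[φ2→D] = [11, 13]
r2 m[φ3→Q] = [8, 10]
r2 m[φ3→A] = [10, 8]
r2 m[φ4→Q] = [15, 10]
r2 m[φ4→C] = [12, 13]
r2 m[φ5→M] = [5, 6]
r2 m[φ6→M] = [6, 5]
r2 m[Q→φ0] = [120, 100]
r2 m[Q→φ3] = [150, 140]
r2 m[Q→φ4] = [80, 140]
r2 m[A→φ3] = [1, 1]
r2 m[N→φ1] = [1, 1]
r2 m[C→φ4] = [1, 1]
r2 m[M→φ2] = [30, 30]
r2 m[M→φ5] = [66, 65]
r2 m[M→φ6] = [55, 78]
r2 m[D→φ0] = [132, 39]
r2 m[D→φ1] = [99, 195]
r2 m[D→φ2] = [108, 45]
r3 m[φ0→Q] = [483, 1290]
r3 m[φ0→D] = [920, 1680]
r3 m[φ1→N] = [1086, 687]
r3 m[φ1→D] = [12, 3]
r3 m[φ2→M] = [684, 1089]
r3 m[φ2→D] = [330, 390]
r3 m[φ3→Q] = [8, 10]
r3 m[φ3→A] = [1430, 1170]
r3 m[φ4→Q] = [15, 10]
r3 m[φ4→C] = [1140, 1460]
r3 m[φ5→M] = [5, 6]
r3 m[φ6→M] = [6, 5]
r3 m[Q→φ0] = [120, 100]
r3 m[Q→φ3] = [150, 140]
r3 m[Q→φ4] = [80, 140]
r3 m[A→φ3] = [1, 1]
r3 m[N→φ1] = [1, 1]
r3 m[C→φ4] = [1, 1]
r3 m[M→φ2] = [30, 30]
r3 m[M→φ5] = [66, 65]
r3 m[M→φ6] = [55, 78]
r3 m[D→φ0] = [132, 39]
r3 m[D→φ1] = [99, 195]
r3 m[D→φ2] = [108, 45]
r4 m[φ0→Q] = [483, 1290]
r4 m[φ0→D] = [920, 1680]
r4 m[φ1→N] = [1086, 687]
r4 m[φ1→D] = [12, 3]
r4 m[φ2→M] = [684, 1089]
r4 m[φ2→D] = [330, 390]
r4 m[φ3→Q] = [8, 10]
r4 m[φ3→A] = [1430, 1170]
r4 m[φ4→Q] = [15, 10]
r4 m[φ4→C] = [1140, 1460]
r4 m[φ5→M] = [5, 6]
r4 m[φ6→M] = [6, 5]
r4 m[Q→φ0] = [120, 100]
r4 m[Q→φ3] = [7245, 12900]
r4 m[Q→φ4] = [3864, 12900]
r4 m[A→φ3] = [1, 1]
r4 m[N→φ1] = [1, 1]
r4 m[C→φ4] = [1, 1]
r4 m[M→φ2] = [30, 30]
r4 m[M→φ5] = [4104, 5445]
r4 m[M→φ6] = [3420, 6534]
r4 m[D→φ0] = [3960, 1170]
r4 m[D→φ1] = [303600, 655200]
r4 m[D→φ2] = [11040, 5040]
r5 m[φ0→Q] = [14490, 38700]
r5 m[φ0→D] = [920, 1680]
r5 m[φ1→N] = [3387600, 2221200]
r5 m[φ1→D] = [12, 3]
r5 m[φ2→M] = [73440, 113520]
r5 m[φ2→D] = [330, 390]
r5 m[φ3→Q] = [8, 10]
r5 m[φ3→A] = [112035, 74925]
r5 m[φ4→Q] = [15, 10]
r5 m[φ4→C] = [73476, 113484]
r5 m[φ5→M] = [5, 6]
r5 m[φ6→M] = [6, 5]
r5 m[Q→φ0] = [120, 100]
r5 m[Q→φ3] = [7245, 12900]
r5 m[Q→φ4] = [3864, 12900]
r5 m[A→φ3] = [1, 1]
r5 m[N→φ1] = [1, 1]
r5 m[C→φ4] = [1, 1]
r5 m[M→φ2] = [30, 30]
r5 m[M→φ5] = [4104, 5445]
r5 m[M→φ6] = [3420, 6534]
r5 m[D→φ0] = [3960, 1170]
r5 m[D→φ1] = [303600, 655200]
r5 m[D→φ2] = [11040, 5040]
r6 m[φ0→Q] = [14490, 38700]
r6 m[φ0→D] = [920, 1680]
r6 m[φ1→N] = [3387600, 2221200]
r6 m[φ1→D] = [12, 3]
r6 m[φ2→M] = [73440, 113520]
r6 m[φ2→D] = [330, 390]
r6 m[φ3→Q] = [8, 10]
r6 m[φ3→A] = [112035, 74925]
r6 m[φ4→Q] = [15, 10]
r6 m[φ4→C] = [73476, 113484]
r6 m[φ5→M] = [5, 6]
r6 m[φ6→M] = [6, 5]
r6 m[Q→φ0] = [120, 100]
r6 m[Q→φ3] = [217350, 387000]
r6 m[Q→φ4] = [115920, 387000]
r6 m[A→φ3] = [1, 1]
r6 m[N→φ1] = [1, 1]
r6 m[C→φ4] = [1, 1]
r6 m[M→φ2] = [30, 30]
r6 m[M→φ5] = [440640, 567600]
r6 m[M→φ6] = [367200, 681120]
r6 m[D→φ0] = [3960, 1170]
r6 m[D→φ1] = [303600, 655200]
r6 m[D→φ2] = [11040, 5040]
r7 m[φ0→Q] = [14490, 38700]
r7 m[φ0→D] = [920, 1680]
r7 m[φ1→N] = [3387600, 2221200]
r7 m[φ1→D] = [12, 3]
r7 m[φ2→M] = [73440, 113520]
r7 m[φ2→D] = [330, 390]
r7 m[φ3→Q] = [8, 10]
r7 m[φ3→A] = [3361050, 2247750]
r7 m[φ4→Q] = [15, 10]
r7 m[φ4→C] = [2204280, 3404520]
r7 m[φ5→M] = [5, 6]
r7 m[φ6→M] = [6, 5]
r7 m[Q→φ0] = [120, 100]
r7 m[Q→φ3] = [217350, 387000]
r7 m[Q→φ4] = [115920, 387000]
r7 m[A→φ3] = [1, 1]
r7 m[N→φ1] = [1, 1]
r7 m[C→φ4] = [1, 1]
r7 m[M→φ2] = [30, 30]
r7 m[M→φ5] = [440640, 567600]
r7 m[M→φ6] = [367200, 681120]
r7 m[D→φ0] = [3960, 1170]
r7 m[D→φ1] = [303600, 655200]
r7 m[D→φ2] = [11040, 5040]
r8 m[φ0→Q] = [14490, 38700]
r8 m[φ0→D] = [920, 1680]
r8 m[φ1→N] = [3387600, 2221200]
r8 m[φ1→D] = [12, 3]
r8 m[φ2→M] = [73440, 113520]
r8 m[φ2→D] = [330, 390]
r8 m[φ3→Q] = [8, 10]
r8 m[φ3→A] = [3361050, 2247750]
r8 m[φ4→Q] = [15, 10]
r8 m[φ4→C] = [2204280, 3404520]
r8 m[φ5→M] = [5, 6]
r8 m[φ6→M] = [6, 5]
r8 m[Q→φ0] = [120, 100]
r8 m[Q→φ3] = [217350, 387000]
r8 m[Q→φ4] = [115920, 387000]
r8 m[A→φ3] = [1, 1]
r8 m[N→φ1] = [1, 1]
r8 m[C→φ4] = [1, 1]
r8 m[M→φ2] = [30, 30]
r8 m[M→φ5] = [440640, 567600]
r8 m[M→φ6] = [367200, 681120]
r8 m[D→φ0] = [3960, 1170]
r8 m[D→φ1] = [303600, 655200]
r8 m[D→φ2] = [11040, 5040]
fixed point reached at round 8
b[M] = ⊗ incoming = [2203200, 3405600]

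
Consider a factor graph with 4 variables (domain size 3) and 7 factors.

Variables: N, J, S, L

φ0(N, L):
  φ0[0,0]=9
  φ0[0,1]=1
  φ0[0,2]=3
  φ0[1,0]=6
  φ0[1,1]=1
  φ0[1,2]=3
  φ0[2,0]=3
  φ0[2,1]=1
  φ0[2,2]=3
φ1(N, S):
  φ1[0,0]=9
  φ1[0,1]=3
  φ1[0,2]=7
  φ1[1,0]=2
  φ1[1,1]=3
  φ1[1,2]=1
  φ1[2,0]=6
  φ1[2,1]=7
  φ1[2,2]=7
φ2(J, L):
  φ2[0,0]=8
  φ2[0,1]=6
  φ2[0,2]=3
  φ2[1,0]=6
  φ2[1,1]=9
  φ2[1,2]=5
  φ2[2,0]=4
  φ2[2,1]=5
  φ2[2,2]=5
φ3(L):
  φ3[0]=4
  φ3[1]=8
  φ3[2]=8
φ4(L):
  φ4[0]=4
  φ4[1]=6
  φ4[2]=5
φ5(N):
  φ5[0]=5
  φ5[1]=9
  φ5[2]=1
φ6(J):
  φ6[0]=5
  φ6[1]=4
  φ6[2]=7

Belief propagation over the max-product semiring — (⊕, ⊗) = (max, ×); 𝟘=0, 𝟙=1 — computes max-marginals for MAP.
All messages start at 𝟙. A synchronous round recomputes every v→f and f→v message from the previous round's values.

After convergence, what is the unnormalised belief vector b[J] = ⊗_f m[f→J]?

b[J] = [259200, 155520, 189000]

init: all messages = 𝟙 over 3 values
r1 m[φ0→N] = [9, 6, 3]
r1 m[φ0→L] = [9, 1, 3]
r1 m[φ1→N] = [9, 3, 7]
r1 m[φ1→S] = [9, 7, 7]
r1 m[φ2→J] = [8, 9, 5]
r1 m[φ2→L] = [8, 9, 5]
r1 m[φ3→L] = [4, 8, 8]
r1 m[φ4→L] = [4, 6, 5]
r1 m[φ5→N] = [5, 9, 1]
r1 m[φ6→J] = [5, 4, 7]
r1 m[N→φ0] = [1, 1, 1]
r1 m[N→φ1] = [1, 1, 1]
r1 m[N→φ5] = [1, 1, 1]
r1 m[J→φ2] = [1, 1, 1]
r1 m[J→φ6] = [1, 1, 1]
r1 m[S→φ1] = [1, 1, 1]
r1 m[L→φ0] = [1, 1, 1]
r1 m[L→φ2] = [1, 1, 1]
r1 m[L→φ3] = [1, 1, 1]
r1 m[L→φ4] = [1, 1, 1]
r2 m[φ0→N] = [9, 6, 3]
r2 m[φ0→L] = [9, 1, 3]
r2 m[φ1→N] = [9, 3, 7]
r2 m[φ1→S] = [9, 7, 7]
r2 m[φ2→J] = [8, 9, 5]
r2 m[φ2→L] = [8, 9, 5]
r2 m[φ3→L] = [4, 8, 8]
r2 m[φ4→L] = [4, 6, 5]
r2 m[φ5→N] = [5, 9, 1]
r2 m[φ6→J] = [5, 4, 7]
r2 m[N→φ0] = [45, 27, 7]
r2 m[N→φ1] = [45, 54, 3]
r2 m[N→φ5] = [81, 18, 21]
r2 m[J→φ2] = [5, 4, 7]
r2 m[J→φ6] = [8, 9, 5]
r2 m[S→φ1] = [1, 1, 1]
r2 m[L→φ0] = [128, 432, 200]
r2 m[L→φ2] = [144, 48, 120]
r2 m[L→φ3] = [288, 54, 75]
r2 m[L→φ4] = [288, 72, 120]
r3 m[φ0→N] = [1152, 768, 600]
r3 m[φ0→L] = [405, 45, 135]
r3 m[φ1→N] = [9, 3, 7]
r3 m[φ1→S] = [405, 162, 315]
r3 m[φ2→J] = [1152, 864, 600]
r3 m[φ2→L] = [40, 36, 35]
r3 m[φ3→L] = [4, 8, 8]
r3 m[φ4→L] = [4, 6, 5]
r3 m[φ5→N] = [5, 9, 1]
r3 m[φ6→J] = [5, 4, 7]
r3 m[N→φ0] = [45, 27, 7]
r3 m[N→φ1] = [45, 54, 3]
r3 m[N→φ5] = [81, 18, 21]
r3 m[J→φ2] = [5, 4, 7]
r3 m[J→φ6] = [8, 9, 5]
r3 m[S→φ1] = [1, 1, 1]
r3 m[L→φ0] = [128, 432, 200]
r3 m[L→φ2] = [144, 48, 120]
r3 m[L→φ3] = [288, 54, 75]
r3 m[L→φ4] = [288, 72, 120]
r4 m[φ0→N] = [1152, 768, 600]
r4 m[φ0→L] = [405, 45, 135]
r4 m[φ1→N] = [9, 3, 7]
r4 m[φ1→S] = [405, 162, 315]
r4 m[φ2→J] = [1152, 864, 600]
r4 m[φ2→L] = [40, 36, 35]
r4 m[φ3→L] = [4, 8, 8]
r4 m[φ4→L] = [4, 6, 5]
r4 m[φ5→N] = [5, 9, 1]
r4 m[φ6→J] = [5, 4, 7]
r4 m[N→φ0] = [45, 27, 7]
r4 m[N→φ1] = [5760, 6912, 600]
r4 m[N→φ5] = [10368, 2304, 4200]
r4 m[J→φ2] = [5, 4, 7]
r4 m[J→φ6] = [1152, 864, 600]
r4 m[S→φ1] = [1, 1, 1]
r4 m[L→φ0] = [640, 1728, 1400]
r4 m[L→φ2] = [6480, 2160, 5400]
r4 m[L→φ3] = [64800, 9720, 23625]
r4 m[L→φ4] = [64800, 12960, 37800]
r5 m[φ0→N] = [5760, 4200, 4200]
r5 m[φ0→L] = [405, 45, 135]
r5 m[φ1→N] = [9, 3, 7]
r5 m[φ1→S] = [51840, 20736, 40320]
r5 m[φ2→J] = [51840, 38880, 27000]
r5 m[φ2→L] = [40, 36, 35]
r5 m[φ3→L] = [4, 8, 8]
r5 m[φ4→L] = [4, 6, 5]
r5 m[φ5→N] = [5, 9, 1]
r5 m[φ6→J] = [5, 4, 7]
r5 m[N→φ0] = [45, 27, 7]
r5 m[N→φ1] = [5760, 6912, 600]
r5 m[N→φ5] = [10368, 2304, 4200]
r5 m[J→φ2] = [5, 4, 7]
r5 m[J→φ6] = [1152, 864, 600]
r5 m[S→φ1] = [1, 1, 1]
r5 m[L→φ0] = [640, 1728, 1400]
r5 m[L→φ2] = [6480, 2160, 5400]
r5 m[L→φ3] = [64800, 9720, 23625]
r5 m[L→φ4] = [64800, 12960, 37800]
r6 m[φ0→N] = [5760, 4200, 4200]
r6 m[φ0→L] = [405, 45, 135]
r6 m[φ1→N] = [9, 3, 7]
r6 m[φ1→S] = [51840, 20736, 40320]
r6 m[φ2→J] = [51840, 38880, 27000]
r6 m[φ2→L] = [40, 36, 35]
r6 m[φ3→L] = [4, 8, 8]
r6 m[φ4→L] = [4, 6, 5]
r6 m[φ5→N] = [5, 9, 1]
r6 m[φ6→J] = [5, 4, 7]
r6 m[N→φ0] = [45, 27, 7]
r6 m[N→φ1] = [28800, 37800, 4200]
r6 m[N→φ5] = [51840, 12600, 29400]
r6 m[J→φ2] = [5, 4, 7]
r6 m[J→φ6] = [51840, 38880, 27000]
r6 m[S→φ1] = [1, 1, 1]
r6 m[L→φ0] = [640, 1728, 1400]
r6 m[L→φ2] = [6480, 2160, 5400]
r6 m[L→φ3] = [64800, 9720, 23625]
r6 m[L→φ4] = [64800, 12960, 37800]
r7 m[φ0→N] = [5760, 4200, 4200]
r7 m[φ0→L] = [405, 45, 135]
r7 m[φ1→N] = [9, 3, 7]
r7 m[φ1→S] = [259200, 113400, 201600]
r7 m[φ2→J] = [51840, 38880, 27000]
r7 m[φ2→L] = [40, 36, 35]
r7 m[φ3→L] = [4, 8, 8]
r7 m[φ4→L] = [4, 6, 5]
r7 m[φ5→N] = [5, 9, 1]
r7 m[φ6→J] = [5, 4, 7]
r7 m[N→φ0] = [45, 27, 7]
r7 m[N→φ1] = [28800, 37800, 4200]
r7 m[N→φ5] = [51840, 12600, 29400]
r7 m[J→φ2] = [5, 4, 7]
r7 m[J→φ6] = [51840, 38880, 27000]
r7 m[S→φ1] = [1, 1, 1]
r7 m[L→φ0] = [640, 1728, 1400]
r7 m[L→φ2] = [6480, 2160, 5400]
r7 m[L→φ3] = [64800, 9720, 23625]
r7 m[L→φ4] = [64800, 12960, 37800]
r8 m[φ0→N] = [5760, 4200, 4200]
r8 m[φ0→L] = [405, 45, 135]
r8 m[φ1→N] = [9, 3, 7]
r8 m[φ1→S] = [259200, 113400, 201600]
r8 m[φ2→J] = [51840, 38880, 27000]
r8 m[φ2→L] = [40, 36, 35]
r8 m[φ3→L] = [4, 8, 8]
r8 m[φ4→L] = [4, 6, 5]
r8 m[φ5→N] = [5, 9, 1]
r8 m[φ6→J] = [5, 4, 7]
r8 m[N→φ0] = [45, 27, 7]
r8 m[N→φ1] = [28800, 37800, 4200]
r8 m[N→φ5] = [51840, 12600, 29400]
r8 m[J→φ2] = [5, 4, 7]
r8 m[J→φ6] = [51840, 38880, 27000]
r8 m[S→φ1] = [1, 1, 1]
r8 m[L→φ0] = [640, 1728, 1400]
r8 m[L→φ2] = [6480, 2160, 5400]
r8 m[L→φ3] = [64800, 9720, 23625]
r8 m[L→φ4] = [64800, 12960, 37800]
fixed point reached at round 8
b[J] = ⊗ incoming = [259200, 155520, 189000]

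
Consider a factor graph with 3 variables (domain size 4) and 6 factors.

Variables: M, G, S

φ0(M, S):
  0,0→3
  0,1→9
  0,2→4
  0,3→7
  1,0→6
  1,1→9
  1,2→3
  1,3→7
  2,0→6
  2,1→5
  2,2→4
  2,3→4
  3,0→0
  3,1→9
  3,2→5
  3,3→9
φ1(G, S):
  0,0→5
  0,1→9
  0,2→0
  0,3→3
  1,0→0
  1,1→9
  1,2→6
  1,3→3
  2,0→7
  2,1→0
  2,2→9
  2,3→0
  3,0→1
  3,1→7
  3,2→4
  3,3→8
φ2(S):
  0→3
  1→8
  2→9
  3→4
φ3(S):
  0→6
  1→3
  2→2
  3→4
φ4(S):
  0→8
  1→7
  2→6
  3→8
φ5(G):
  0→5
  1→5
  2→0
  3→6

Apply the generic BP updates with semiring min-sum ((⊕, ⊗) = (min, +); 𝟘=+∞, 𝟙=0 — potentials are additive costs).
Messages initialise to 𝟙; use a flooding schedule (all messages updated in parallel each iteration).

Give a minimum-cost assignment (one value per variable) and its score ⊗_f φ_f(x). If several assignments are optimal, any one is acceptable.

assignment: (M=2, G=2, S=3); score = 20

init: all messages = 𝟙 over 4 values
r1 m[φ0→M] = [3, 3, 4, 0]
r1 m[φ0→S] = [0, 5, 3, 4]
r1 m[φ1→G] = [0, 0, 0, 1]
r1 m[φ1→S] = [0, 0, 0, 0]
r1 m[φ2→S] = [3, 8, 9, 4]
r1 m[φ3→S] = [6, 3, 2, 4]
r1 m[φ4→S] = [8, 7, 6, 8]
r1 m[φ5→G] = [5, 5, 0, 6]
r1 m[M→φ0] = [0, 0, 0, 0]
r1 m[G→φ1] = [0, 0, 0, 0]
r1 m[G→φ5] = [0, 0, 0, 0]
r1 m[S→φ0] = [0, 0, 0, 0]
r1 m[S→φ1] = [0, 0, 0, 0]
r1 m[S→φ2] = [0, 0, 0, 0]
r1 m[S→φ3] = [0, 0, 0, 0]
r1 m[S→φ4] = [0, 0, 0, 0]
r2 m[φ0→M] = [3, 3, 4, 0]
r2 m[φ0→S] = [0, 5, 3, 4]
r2 m[φ1→G] = [0, 0, 0, 1]
r2 m[φ1→S] = [0, 0, 0, 0]
r2 m[φ2→S] = [3, 8, 9, 4]
r2 m[φ3→S] = [6, 3, 2, 4]
r2 m[φ4→S] = [8, 7, 6, 8]
r2 m[φ5→G] = [5, 5, 0, 6]
r2 m[M→φ0] = [0, 0, 0, 0]
r2 m[G→φ1] = [5, 5, 0, 6]
r2 m[G→φ5] = [0, 0, 0, 1]
r2 m[S→φ0] = [17, 18, 17, 16]
r2 m[S→φ1] = [17, 23, 20, 20]
r2 m[S→φ2] = [14, 15, 11, 16]
r2 m[S→φ3] = [11, 20, 18, 16]
r2 m[S→φ4] = [9, 16, 14, 12]
r3 m[φ0→M] = [20, 20, 20, 17]
r3 m[φ0→S] = [0, 5, 3, 4]
r3 m[φ1→G] = [20, 17, 20, 18]
r3 m[φ1→S] = [5, 0, 5, 0]
r3 m[φ2→S] = [3, 8, 9, 4]
r3 m[φ3→S] = [6, 3, 2, 4]
r3 m[φ4→S] = [8, 7, 6, 8]
r3 m[φ5→G] = [5, 5, 0, 6]
r3 m[M→φ0] = [0, 0, 0, 0]
r3 m[G→φ1] = [5, 5, 0, 6]
r3 m[G→φ5] = [0, 0, 0, 1]
r3 m[S→φ0] = [17, 18, 17, 16]
r3 m[S→φ1] = [17, 23, 20, 20]
r3 m[S→φ2] = [14, 15, 11, 16]
r3 m[S→φ3] = [11, 20, 18, 16]
r3 m[S→φ4] = [9, 16, 14, 12]
r4 m[φ0→M] = [20, 20, 20, 17]
r4 m[φ0→S] = [0, 5, 3, 4]
r4 m[φ1→G] = [20, 17, 20, 18]
r4 m[φ1→S] = [5, 0, 5, 0]
r4 m[φ2→S] = [3, 8, 9, 4]
r4 m[φ3→S] = [6, 3, 2, 4]
r4 m[φ4→S] = [8, 7, 6, 8]
r4 m[φ5→G] = [5, 5, 0, 6]
r4 m[M→φ0] = [0, 0, 0, 0]
r4 m[G→φ1] = [5, 5, 0, 6]
r4 m[G→φ5] = [20, 17, 20, 18]
r4 m[S→φ0] = [22, 18, 22, 16]
r4 m[S→φ1] = [17, 23, 20, 20]
r4 m[S→φ2] = [19, 15, 16, 16]
r4 m[S→φ3] = [16, 20, 23, 16]
r4 m[S→φ4] = [14, 16, 19, 12]
r5 m[φ0→M] = [23, 23, 20, 22]
r5 m[φ0→S] = [0, 5, 3, 4]
r5 m[φ1→G] = [20, 17, 20, 18]
r5 m[φ1→S] = [5, 0, 5, 0]
r5 m[φ2→S] = [3, 8, 9, 4]
r5 m[φ3→S] = [6, 3, 2, 4]
r5 m[φ4→S] = [8, 7, 6, 8]
r5 m[φ5→G] = [5, 5, 0, 6]
r5 m[M→φ0] = [0, 0, 0, 0]
r5 m[G→φ1] = [5, 5, 0, 6]
r5 m[G→φ5] = [20, 17, 20, 18]
r5 m[S→φ0] = [22, 18, 22, 16]
r5 m[S→φ1] = [17, 23, 20, 20]
r5 m[S→φ2] = [19, 15, 16, 16]
r5 m[S→φ3] = [16, 20, 23, 16]
r5 m[S→φ4] = [14, 16, 19, 12]
r6 m[φ0→M] = [23, 23, 20, 22]
r6 m[φ0→S] = [0, 5, 3, 4]
r6 m[φ1→G] = [20, 17, 20, 18]
r6 m[φ1→S] = [5, 0, 5, 0]
r6 m[φ2→S] = [3, 8, 9, 4]
r6 m[φ3→S] = [6, 3, 2, 4]
r6 m[φ4→S] = [8, 7, 6, 8]
r6 m[φ5→G] = [5, 5, 0, 6]
r6 m[M→φ0] = [0, 0, 0, 0]
r6 m[G→φ1] = [5, 5, 0, 6]
r6 m[G→φ5] = [20, 17, 20, 18]
r6 m[S→φ0] = [22, 18, 22, 16]
r6 m[S→φ1] = [17, 23, 20, 20]
r6 m[S→φ2] = [19, 15, 16, 16]
r6 m[S→φ3] = [16, 20, 23, 16]
r6 m[S→φ4] = [14, 16, 19, 12]
fixed point reached at round 6
traceback from M: (M=2, G=2, S=3), score=20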